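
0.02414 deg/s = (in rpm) 0.004023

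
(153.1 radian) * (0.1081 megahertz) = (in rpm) 1.58e+08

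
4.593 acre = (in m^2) 1.859e+04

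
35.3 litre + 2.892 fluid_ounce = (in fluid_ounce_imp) 1245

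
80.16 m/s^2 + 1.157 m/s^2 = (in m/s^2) 81.32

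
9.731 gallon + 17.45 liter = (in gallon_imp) 11.94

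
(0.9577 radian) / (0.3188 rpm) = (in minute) 0.4781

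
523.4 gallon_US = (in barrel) 12.46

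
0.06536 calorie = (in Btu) 0.0002592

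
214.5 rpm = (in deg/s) 1287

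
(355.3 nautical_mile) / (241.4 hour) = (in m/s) 0.7572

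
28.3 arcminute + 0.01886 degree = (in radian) 0.008561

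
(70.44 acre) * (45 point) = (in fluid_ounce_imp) 1.593e+08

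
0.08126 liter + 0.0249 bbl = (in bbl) 0.02541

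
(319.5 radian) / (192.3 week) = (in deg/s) 0.0001574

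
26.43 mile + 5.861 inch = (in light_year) 4.496e-12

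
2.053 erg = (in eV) 1.281e+12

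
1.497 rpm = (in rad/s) 0.1568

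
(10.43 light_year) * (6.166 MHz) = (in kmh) 2.19e+24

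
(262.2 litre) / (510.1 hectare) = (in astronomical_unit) 3.436e-19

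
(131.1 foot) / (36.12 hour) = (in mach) 9.025e-07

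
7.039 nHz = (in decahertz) 7.039e-10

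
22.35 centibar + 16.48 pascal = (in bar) 0.2237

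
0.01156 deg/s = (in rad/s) 0.0002018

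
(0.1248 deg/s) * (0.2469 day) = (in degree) 2662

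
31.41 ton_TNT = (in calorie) 3.141e+10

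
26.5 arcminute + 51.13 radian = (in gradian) 3256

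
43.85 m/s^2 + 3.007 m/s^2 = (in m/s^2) 46.86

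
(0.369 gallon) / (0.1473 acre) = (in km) 2.343e-09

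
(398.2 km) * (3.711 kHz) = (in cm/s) 1.478e+11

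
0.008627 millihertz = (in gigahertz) 8.627e-15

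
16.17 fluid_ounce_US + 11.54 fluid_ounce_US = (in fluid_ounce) 27.71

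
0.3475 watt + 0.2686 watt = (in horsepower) 0.0008262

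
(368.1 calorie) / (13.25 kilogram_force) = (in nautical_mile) 0.0064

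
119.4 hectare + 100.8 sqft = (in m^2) 1.194e+06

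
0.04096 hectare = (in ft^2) 4409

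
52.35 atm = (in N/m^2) 5.304e+06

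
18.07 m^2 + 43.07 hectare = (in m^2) 4.307e+05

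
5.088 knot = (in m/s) 2.617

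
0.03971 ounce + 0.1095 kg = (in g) 110.6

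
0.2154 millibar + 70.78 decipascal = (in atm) 0.0002824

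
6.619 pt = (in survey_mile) 1.451e-06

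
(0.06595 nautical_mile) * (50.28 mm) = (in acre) 0.001518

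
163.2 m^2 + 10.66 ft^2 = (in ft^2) 1767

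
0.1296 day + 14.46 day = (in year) 0.03997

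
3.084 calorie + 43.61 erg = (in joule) 12.9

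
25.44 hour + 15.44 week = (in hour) 2619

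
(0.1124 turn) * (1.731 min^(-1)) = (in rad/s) 0.02037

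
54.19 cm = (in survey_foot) 1.778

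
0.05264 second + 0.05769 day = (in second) 4984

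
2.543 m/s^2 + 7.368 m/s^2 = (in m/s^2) 9.911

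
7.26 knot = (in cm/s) 373.5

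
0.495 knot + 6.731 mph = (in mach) 0.009585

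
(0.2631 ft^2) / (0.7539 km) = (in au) 2.167e-16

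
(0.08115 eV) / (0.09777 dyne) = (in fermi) 13.3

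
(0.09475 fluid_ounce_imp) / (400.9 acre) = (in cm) 1.659e-10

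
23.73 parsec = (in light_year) 77.4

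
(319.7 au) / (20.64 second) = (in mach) 6.805e+09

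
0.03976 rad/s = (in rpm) 0.3797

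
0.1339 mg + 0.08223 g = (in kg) 8.236e-05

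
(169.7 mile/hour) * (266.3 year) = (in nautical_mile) 3.44e+08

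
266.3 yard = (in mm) 2.435e+05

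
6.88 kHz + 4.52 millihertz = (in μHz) 6.88e+09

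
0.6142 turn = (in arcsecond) 7.96e+05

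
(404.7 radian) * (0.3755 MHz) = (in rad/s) 1.52e+08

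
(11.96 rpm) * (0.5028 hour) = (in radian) 2267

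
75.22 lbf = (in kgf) 34.12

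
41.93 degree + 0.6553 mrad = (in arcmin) 2518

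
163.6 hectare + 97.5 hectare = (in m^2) 2.611e+06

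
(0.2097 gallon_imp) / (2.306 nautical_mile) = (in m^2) 2.232e-07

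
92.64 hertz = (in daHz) 9.264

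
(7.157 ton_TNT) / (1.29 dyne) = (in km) 2.321e+12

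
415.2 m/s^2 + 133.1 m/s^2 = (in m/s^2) 548.3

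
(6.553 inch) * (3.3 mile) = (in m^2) 884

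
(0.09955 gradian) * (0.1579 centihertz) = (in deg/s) 0.0001415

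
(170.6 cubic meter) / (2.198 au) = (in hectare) 5.188e-14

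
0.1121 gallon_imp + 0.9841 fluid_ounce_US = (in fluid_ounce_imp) 18.96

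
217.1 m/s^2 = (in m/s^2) 217.1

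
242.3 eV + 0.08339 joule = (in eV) 5.205e+17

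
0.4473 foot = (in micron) 1.363e+05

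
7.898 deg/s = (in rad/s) 0.1378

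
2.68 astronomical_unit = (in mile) 2.491e+08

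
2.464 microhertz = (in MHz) 2.464e-12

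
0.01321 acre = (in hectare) 0.005346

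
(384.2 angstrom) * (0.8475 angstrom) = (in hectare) 3.256e-22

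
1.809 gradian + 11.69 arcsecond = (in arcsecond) 5873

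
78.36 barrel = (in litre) 1.246e+04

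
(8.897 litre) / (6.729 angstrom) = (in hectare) 1322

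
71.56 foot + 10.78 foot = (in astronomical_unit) 1.678e-10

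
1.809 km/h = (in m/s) 0.5025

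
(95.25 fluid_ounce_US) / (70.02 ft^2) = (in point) 1.227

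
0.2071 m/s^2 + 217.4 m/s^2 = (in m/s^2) 217.6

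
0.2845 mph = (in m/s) 0.1272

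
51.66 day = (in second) 4.463e+06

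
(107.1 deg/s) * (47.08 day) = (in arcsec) 1.568e+12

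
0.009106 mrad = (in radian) 9.106e-06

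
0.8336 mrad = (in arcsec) 171.9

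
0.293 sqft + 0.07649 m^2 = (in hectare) 1.037e-05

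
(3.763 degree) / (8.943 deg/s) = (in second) 0.4208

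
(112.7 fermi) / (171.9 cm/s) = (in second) 6.556e-14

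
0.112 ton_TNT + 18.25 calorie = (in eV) 2.925e+27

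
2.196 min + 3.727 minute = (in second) 355.4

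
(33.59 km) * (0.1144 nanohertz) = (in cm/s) 0.0003843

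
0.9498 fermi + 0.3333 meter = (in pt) 944.8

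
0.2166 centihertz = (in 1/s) 0.002166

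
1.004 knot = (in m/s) 0.5165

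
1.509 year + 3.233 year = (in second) 1.495e+08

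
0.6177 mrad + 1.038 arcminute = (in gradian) 0.05855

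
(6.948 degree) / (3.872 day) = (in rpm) 3.461e-06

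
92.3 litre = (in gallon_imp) 20.3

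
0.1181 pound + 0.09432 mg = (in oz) 1.89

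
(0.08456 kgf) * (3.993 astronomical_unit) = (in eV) 3.092e+30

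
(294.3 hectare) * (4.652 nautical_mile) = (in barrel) 1.595e+11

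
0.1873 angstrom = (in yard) 2.048e-11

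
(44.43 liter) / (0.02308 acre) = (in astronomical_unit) 3.18e-15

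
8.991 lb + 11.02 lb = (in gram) 9077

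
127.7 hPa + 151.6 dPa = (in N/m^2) 1.279e+04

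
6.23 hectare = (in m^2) 6.23e+04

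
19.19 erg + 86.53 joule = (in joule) 86.53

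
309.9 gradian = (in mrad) 4868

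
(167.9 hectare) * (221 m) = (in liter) 3.711e+11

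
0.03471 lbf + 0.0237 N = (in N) 0.1781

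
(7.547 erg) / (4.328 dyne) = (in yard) 0.01907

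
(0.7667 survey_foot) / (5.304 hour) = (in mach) 3.594e-08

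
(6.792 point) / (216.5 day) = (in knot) 2.49e-10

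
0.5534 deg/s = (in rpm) 0.09223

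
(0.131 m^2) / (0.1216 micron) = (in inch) 4.241e+07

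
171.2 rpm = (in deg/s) 1027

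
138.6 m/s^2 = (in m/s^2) 138.6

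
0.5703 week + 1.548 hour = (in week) 0.5795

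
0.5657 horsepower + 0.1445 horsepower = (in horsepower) 0.7102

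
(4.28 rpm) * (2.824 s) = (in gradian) 80.58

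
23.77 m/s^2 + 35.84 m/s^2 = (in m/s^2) 59.61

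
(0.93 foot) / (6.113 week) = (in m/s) 7.667e-08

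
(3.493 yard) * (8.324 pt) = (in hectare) 9.379e-07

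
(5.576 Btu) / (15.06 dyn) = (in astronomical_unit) 0.0002611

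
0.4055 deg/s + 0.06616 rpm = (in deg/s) 0.8025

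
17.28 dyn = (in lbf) 3.885e-05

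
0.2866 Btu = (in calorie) 72.27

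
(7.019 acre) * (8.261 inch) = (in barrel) 3.749e+04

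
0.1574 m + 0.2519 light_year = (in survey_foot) 7.819e+15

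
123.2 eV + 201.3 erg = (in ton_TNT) 4.811e-15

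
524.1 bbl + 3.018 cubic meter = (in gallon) 2.281e+04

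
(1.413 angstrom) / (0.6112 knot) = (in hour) 1.248e-13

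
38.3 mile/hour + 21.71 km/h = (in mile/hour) 51.79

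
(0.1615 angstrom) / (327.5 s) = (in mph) 1.103e-13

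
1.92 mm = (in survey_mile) 1.193e-06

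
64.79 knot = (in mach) 0.09789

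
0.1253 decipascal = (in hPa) 0.0001253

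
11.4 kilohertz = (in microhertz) 1.14e+10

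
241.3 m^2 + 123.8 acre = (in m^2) 5.012e+05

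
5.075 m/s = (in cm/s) 507.5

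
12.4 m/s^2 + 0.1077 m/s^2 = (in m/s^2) 12.51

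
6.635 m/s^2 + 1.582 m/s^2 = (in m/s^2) 8.217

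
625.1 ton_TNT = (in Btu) 2.479e+09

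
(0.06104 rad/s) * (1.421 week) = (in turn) 8349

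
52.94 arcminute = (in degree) 0.8823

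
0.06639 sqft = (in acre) 1.524e-06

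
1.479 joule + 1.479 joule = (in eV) 1.846e+19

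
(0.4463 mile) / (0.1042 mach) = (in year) 6.419e-07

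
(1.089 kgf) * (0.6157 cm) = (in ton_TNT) 1.572e-11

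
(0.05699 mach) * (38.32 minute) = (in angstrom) 4.462e+14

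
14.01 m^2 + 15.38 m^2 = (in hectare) 0.002939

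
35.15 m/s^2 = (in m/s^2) 35.15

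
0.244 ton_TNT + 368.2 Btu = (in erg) 1.021e+16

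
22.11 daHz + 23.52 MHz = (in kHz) 2.352e+04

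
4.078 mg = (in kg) 4.078e-06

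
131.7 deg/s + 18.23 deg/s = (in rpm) 24.99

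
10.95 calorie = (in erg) 4.581e+08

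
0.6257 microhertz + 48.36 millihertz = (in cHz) 4.836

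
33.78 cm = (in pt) 957.5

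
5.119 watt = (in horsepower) 0.006865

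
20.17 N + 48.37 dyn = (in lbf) 4.535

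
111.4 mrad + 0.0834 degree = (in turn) 0.01796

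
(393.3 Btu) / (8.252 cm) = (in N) 5.029e+06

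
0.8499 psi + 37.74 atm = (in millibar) 3.83e+04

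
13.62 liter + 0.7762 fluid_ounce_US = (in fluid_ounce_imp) 480.2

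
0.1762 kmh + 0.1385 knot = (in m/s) 0.1202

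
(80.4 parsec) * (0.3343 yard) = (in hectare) 7.584e+13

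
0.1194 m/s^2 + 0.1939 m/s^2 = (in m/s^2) 0.3133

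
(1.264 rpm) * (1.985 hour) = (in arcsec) 1.951e+08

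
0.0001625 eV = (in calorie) 6.223e-24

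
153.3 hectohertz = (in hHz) 153.3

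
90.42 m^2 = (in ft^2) 973.3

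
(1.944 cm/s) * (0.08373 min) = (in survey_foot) 0.3204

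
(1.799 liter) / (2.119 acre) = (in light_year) 2.217e-23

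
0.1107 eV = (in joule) 1.774e-20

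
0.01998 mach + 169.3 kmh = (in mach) 0.1581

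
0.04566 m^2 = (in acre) 1.128e-05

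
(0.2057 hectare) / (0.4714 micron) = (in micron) 4.364e+15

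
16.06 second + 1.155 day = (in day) 1.155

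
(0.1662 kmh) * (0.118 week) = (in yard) 3603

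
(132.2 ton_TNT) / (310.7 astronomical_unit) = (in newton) 0.0119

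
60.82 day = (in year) 0.1666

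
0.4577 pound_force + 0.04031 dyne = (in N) 2.036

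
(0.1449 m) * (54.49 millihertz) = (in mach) 2.319e-05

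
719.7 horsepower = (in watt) 5.367e+05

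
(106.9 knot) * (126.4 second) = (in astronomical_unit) 4.647e-08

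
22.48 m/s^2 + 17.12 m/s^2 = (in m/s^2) 39.6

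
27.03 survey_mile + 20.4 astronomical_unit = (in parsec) 9.89e-05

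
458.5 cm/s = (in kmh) 16.51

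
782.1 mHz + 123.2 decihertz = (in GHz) 1.31e-08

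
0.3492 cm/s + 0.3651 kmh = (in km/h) 0.3777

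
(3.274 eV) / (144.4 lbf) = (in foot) 2.679e-21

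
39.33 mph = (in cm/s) 1758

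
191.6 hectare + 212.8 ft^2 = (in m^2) 1.916e+06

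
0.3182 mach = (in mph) 242.4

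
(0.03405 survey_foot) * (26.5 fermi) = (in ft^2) 2.96e-15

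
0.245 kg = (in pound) 0.5401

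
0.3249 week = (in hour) 54.58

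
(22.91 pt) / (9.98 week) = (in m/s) 1.339e-09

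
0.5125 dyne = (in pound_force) 1.152e-06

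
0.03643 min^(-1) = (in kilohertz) 6.072e-07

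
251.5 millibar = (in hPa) 251.5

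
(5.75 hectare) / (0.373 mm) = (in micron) 1.542e+14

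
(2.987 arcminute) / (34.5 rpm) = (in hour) 6.681e-08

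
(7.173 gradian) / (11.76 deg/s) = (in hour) 0.0001525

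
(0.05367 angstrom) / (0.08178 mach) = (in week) 3.187e-19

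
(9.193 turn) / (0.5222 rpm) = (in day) 0.01223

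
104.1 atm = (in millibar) 1.055e+05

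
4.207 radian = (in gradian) 267.8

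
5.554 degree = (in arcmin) 333.2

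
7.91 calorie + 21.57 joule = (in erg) 5.467e+08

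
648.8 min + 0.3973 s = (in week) 0.06437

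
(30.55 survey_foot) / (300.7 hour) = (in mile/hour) 1.924e-05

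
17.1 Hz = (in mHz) 1.71e+04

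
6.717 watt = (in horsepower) 0.009008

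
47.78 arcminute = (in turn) 0.002212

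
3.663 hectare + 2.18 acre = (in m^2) 4.545e+04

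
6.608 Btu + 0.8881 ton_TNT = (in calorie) 8.881e+08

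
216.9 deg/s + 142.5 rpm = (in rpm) 178.7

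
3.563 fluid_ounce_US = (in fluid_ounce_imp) 3.709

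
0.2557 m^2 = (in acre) 6.318e-05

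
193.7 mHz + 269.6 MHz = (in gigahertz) 0.2696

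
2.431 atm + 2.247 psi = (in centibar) 261.8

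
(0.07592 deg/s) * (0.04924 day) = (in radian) 5.637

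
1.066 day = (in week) 0.1523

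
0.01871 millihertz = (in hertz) 1.871e-05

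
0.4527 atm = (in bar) 0.4587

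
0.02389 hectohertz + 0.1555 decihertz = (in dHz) 24.05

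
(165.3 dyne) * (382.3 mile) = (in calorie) 243.1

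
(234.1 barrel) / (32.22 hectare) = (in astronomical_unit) 7.722e-16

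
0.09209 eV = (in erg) 1.475e-13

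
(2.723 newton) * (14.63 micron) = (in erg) 398.4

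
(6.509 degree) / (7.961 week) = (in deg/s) 1.352e-06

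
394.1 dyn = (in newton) 0.003941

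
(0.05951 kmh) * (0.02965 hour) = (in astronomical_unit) 1.179e-11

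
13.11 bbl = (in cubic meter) 2.084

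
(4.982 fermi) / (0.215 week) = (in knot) 7.448e-20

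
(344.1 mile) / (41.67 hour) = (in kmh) 13.29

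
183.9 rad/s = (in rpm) 1756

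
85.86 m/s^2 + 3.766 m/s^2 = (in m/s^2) 89.63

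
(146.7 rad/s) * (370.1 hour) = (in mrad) 1.955e+11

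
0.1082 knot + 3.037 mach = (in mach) 3.037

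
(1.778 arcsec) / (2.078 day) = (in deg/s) 2.751e-09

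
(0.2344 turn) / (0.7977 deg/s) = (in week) 0.0001749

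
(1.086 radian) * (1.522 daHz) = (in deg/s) 947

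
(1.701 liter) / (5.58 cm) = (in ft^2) 0.3281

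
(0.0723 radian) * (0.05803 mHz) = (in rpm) 4.006e-05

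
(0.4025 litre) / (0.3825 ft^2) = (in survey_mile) 7.038e-06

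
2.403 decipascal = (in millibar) 0.002403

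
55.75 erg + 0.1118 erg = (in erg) 55.86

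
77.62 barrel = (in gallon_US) 3260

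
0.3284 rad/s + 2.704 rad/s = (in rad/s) 3.032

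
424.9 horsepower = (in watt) 3.168e+05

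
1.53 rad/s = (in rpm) 14.61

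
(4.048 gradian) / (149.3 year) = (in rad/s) 1.35e-11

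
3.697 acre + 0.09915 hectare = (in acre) 3.942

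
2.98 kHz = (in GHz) 2.98e-06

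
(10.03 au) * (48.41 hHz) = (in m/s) 7.264e+15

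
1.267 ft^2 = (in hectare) 1.177e-05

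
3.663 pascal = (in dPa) 36.63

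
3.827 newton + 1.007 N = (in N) 4.834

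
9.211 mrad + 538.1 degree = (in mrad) 9401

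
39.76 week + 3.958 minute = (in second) 2.405e+07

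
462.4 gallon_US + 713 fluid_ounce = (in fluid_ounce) 5.99e+04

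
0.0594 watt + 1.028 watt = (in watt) 1.087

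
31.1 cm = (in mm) 311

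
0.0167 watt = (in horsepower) 2.24e-05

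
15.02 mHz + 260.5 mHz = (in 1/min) 16.53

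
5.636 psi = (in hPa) 388.6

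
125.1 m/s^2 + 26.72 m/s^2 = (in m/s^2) 151.8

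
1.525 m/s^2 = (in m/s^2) 1.525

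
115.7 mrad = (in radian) 0.1157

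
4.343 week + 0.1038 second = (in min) 4.378e+04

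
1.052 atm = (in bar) 1.066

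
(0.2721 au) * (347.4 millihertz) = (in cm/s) 1.414e+12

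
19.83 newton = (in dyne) 1.983e+06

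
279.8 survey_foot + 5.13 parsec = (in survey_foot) 5.193e+17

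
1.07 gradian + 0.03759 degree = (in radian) 0.01746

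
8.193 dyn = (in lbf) 1.842e-05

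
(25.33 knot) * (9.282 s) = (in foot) 396.8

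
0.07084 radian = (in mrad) 70.84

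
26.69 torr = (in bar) 0.03558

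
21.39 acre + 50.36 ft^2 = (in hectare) 8.657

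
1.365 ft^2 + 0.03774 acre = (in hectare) 0.01529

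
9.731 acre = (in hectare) 3.938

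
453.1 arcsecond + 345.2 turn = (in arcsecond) 4.474e+08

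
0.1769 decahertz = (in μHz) 1.769e+06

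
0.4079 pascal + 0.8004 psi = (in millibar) 55.19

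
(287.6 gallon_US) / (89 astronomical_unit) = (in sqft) 8.801e-13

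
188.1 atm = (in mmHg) 1.43e+05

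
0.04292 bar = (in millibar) 42.92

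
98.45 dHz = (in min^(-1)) 590.7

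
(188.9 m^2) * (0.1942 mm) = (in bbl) 0.2307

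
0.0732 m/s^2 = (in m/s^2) 0.0732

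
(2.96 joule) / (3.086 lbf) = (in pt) 611.2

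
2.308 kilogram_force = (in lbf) 5.088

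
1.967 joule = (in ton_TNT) 4.701e-10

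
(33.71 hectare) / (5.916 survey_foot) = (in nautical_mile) 100.9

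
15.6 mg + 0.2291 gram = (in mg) 244.7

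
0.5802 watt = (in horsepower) 0.0007781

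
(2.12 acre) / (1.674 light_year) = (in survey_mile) 3.366e-16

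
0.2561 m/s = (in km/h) 0.922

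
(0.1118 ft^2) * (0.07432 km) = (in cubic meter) 0.7719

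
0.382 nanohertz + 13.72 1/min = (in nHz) 2.287e+08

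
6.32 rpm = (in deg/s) 37.92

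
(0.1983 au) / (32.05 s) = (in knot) 1.799e+09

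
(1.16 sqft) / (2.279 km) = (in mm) 0.04729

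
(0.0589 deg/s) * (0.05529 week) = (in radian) 34.38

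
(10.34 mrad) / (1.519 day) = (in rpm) 7.524e-07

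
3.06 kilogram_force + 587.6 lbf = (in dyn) 2.644e+08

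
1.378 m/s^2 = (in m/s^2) 1.378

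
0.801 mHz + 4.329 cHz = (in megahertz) 4.409e-08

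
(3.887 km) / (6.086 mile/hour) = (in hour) 0.3969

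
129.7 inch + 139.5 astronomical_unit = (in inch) 8.216e+14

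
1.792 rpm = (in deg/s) 10.75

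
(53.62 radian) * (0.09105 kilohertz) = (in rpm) 4.662e+04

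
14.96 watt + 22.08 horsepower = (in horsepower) 22.1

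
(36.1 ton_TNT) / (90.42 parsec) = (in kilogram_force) 5.52e-09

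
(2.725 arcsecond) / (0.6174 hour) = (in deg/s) 3.406e-07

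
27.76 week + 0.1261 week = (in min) 2.811e+05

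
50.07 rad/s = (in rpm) 478.1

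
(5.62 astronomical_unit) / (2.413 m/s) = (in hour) 9.678e+07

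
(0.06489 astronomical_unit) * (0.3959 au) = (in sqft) 6.188e+21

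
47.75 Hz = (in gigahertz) 4.775e-08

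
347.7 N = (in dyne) 3.477e+07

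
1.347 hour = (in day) 0.05613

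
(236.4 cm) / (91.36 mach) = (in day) 8.795e-10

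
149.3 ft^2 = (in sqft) 149.3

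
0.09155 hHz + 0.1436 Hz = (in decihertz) 92.99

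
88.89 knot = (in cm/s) 4573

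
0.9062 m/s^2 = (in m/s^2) 0.9062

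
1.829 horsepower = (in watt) 1364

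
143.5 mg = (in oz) 0.005062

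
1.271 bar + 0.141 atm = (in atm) 1.395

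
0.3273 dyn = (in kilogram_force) 3.338e-07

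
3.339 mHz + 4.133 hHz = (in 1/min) 2.48e+04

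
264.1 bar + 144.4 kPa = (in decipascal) 2.655e+08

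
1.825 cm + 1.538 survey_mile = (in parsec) 8.022e-14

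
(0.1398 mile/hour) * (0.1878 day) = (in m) 1014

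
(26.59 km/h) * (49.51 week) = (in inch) 8.707e+09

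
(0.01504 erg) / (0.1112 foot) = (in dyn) 0.004437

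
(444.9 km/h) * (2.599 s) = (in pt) 9.105e+05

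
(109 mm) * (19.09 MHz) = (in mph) 4.655e+06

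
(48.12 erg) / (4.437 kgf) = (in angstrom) 1106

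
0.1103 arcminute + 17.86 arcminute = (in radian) 0.005227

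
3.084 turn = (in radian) 19.38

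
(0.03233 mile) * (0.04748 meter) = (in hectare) 0.000247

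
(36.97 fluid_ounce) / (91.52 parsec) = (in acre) 9.567e-26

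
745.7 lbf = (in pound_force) 745.7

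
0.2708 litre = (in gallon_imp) 0.05957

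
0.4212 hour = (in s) 1516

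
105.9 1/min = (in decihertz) 17.65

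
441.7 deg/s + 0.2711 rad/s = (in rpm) 76.21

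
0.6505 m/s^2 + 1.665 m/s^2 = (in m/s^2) 2.316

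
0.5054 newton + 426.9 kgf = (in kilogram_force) 427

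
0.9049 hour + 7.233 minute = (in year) 0.0001171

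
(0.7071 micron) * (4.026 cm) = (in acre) 7.035e-12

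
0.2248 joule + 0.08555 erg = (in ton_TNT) 5.373e-11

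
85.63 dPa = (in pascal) 8.563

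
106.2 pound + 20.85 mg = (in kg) 48.17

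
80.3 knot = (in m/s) 41.31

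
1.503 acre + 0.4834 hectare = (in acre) 2.698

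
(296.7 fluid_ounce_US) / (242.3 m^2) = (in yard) 3.96e-05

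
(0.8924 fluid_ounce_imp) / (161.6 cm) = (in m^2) 1.569e-05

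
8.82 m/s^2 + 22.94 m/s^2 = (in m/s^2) 31.76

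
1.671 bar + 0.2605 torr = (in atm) 1.649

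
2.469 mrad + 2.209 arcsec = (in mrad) 2.48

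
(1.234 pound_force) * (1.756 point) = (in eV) 2.122e+16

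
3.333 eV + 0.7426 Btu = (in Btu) 0.7426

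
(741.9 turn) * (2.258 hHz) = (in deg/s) 6.031e+07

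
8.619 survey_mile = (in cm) 1.387e+06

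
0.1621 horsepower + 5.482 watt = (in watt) 126.4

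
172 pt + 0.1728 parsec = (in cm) 5.332e+17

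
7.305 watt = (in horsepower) 0.009796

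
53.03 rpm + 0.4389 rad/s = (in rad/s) 5.992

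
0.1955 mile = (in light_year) 3.326e-14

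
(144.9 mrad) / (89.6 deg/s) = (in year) 2.938e-09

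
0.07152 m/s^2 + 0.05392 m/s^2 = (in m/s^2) 0.1254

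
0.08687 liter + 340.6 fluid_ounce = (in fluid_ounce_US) 343.5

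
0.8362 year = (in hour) 7325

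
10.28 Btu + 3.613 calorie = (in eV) 6.779e+22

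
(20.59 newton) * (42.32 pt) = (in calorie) 0.07347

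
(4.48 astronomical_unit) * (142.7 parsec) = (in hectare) 2.951e+26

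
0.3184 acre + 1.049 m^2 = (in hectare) 0.129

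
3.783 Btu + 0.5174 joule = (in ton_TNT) 9.541e-07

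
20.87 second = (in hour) 0.005797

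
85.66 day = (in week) 12.24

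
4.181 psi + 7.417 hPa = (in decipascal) 2.957e+05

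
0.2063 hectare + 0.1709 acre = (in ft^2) 2.965e+04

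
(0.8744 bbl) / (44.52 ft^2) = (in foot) 0.1103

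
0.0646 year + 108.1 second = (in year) 0.0646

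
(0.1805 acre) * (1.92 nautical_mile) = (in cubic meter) 2.597e+06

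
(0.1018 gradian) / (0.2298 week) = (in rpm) 1.099e-07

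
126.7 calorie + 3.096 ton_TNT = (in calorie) 3.096e+09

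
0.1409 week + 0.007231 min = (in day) 0.9863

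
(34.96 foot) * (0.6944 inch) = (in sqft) 2.023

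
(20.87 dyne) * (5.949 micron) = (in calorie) 2.967e-10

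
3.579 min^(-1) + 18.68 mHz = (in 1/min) 4.7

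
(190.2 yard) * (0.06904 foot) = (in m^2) 3.66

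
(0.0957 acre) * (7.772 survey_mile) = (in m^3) 4.844e+06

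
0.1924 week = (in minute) 1939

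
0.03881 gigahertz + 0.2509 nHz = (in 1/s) 3.881e+07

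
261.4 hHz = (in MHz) 0.02614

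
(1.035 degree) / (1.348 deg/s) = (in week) 1.27e-06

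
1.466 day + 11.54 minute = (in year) 0.004038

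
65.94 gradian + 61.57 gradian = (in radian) 2.003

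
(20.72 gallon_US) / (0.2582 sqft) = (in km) 0.00327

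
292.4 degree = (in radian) 5.103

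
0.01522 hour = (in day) 0.0006342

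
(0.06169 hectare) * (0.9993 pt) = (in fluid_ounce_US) 7354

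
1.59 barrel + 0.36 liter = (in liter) 253.1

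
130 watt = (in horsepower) 0.1743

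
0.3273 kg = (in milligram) 3.273e+05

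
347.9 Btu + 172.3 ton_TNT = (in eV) 4.5e+30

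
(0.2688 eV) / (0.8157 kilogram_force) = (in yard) 5.888e-21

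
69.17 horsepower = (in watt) 5.158e+04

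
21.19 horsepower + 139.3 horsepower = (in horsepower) 160.5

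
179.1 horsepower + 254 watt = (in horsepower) 179.4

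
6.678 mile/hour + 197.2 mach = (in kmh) 2.417e+05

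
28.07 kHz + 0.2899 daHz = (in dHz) 2.807e+05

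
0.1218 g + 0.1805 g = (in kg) 0.0003023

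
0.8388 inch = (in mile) 1.324e-05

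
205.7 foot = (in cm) 6270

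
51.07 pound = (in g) 2.316e+04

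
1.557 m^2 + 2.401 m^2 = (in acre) 0.000978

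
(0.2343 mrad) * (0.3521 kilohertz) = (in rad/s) 0.0825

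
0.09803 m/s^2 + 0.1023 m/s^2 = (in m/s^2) 0.2003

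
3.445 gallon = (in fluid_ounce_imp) 459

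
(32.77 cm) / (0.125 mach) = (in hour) 2.139e-06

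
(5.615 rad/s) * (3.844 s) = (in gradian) 1374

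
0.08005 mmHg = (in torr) 0.08005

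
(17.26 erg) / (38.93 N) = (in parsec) 1.437e-24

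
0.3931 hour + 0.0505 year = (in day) 18.45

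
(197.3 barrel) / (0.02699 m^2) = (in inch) 4.576e+04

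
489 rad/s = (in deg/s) 2.802e+04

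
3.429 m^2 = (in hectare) 0.0003429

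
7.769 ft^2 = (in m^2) 0.7218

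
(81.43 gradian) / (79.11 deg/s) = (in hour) 0.0002573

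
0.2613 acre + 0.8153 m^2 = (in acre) 0.2615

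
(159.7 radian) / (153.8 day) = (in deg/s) 0.0006886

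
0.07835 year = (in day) 28.6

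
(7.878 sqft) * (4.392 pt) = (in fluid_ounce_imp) 39.91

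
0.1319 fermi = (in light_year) 1.394e-32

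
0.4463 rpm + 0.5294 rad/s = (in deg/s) 33.01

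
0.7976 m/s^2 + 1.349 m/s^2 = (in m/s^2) 2.147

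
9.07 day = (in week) 1.296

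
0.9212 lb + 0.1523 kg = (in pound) 1.257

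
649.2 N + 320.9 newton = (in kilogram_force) 98.92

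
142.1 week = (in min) 1.432e+06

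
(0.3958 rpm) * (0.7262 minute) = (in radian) 1.806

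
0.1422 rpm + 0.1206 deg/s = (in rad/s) 0.017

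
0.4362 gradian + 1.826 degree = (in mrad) 38.72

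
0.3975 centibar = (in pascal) 397.5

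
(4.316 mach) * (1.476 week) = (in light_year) 1.387e-07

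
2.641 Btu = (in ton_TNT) 6.66e-07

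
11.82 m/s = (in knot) 22.98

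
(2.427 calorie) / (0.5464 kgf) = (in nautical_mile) 0.001023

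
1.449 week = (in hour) 243.4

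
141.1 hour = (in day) 5.879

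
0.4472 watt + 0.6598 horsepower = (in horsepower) 0.6604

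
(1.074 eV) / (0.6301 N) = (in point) 7.741e-16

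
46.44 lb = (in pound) 46.44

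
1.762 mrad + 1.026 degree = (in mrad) 19.67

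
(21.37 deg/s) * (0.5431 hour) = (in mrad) 7.292e+05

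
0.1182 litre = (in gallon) 0.03123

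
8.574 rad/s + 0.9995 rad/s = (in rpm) 91.42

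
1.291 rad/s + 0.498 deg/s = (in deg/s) 74.47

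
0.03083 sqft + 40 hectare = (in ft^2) 4.306e+06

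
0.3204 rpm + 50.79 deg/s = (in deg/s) 52.71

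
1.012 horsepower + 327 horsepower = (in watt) 2.446e+05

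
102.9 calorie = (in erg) 4.305e+09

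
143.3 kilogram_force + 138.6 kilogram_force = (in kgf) 281.9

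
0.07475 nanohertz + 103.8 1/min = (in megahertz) 1.73e-06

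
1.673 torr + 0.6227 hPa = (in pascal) 285.3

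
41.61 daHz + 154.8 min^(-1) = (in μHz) 4.187e+08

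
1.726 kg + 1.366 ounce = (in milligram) 1.765e+06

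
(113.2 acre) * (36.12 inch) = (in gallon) 1.11e+08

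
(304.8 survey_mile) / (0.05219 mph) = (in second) 2.102e+07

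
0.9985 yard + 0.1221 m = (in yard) 1.132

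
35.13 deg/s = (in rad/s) 0.6131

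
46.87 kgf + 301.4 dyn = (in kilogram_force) 46.87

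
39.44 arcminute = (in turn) 0.001826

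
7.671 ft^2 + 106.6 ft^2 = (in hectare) 0.001062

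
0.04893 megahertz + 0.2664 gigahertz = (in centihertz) 2.664e+10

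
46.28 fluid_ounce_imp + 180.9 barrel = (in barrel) 180.9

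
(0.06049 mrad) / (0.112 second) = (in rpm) 0.005157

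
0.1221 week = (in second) 7.385e+04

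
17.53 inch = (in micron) 4.453e+05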